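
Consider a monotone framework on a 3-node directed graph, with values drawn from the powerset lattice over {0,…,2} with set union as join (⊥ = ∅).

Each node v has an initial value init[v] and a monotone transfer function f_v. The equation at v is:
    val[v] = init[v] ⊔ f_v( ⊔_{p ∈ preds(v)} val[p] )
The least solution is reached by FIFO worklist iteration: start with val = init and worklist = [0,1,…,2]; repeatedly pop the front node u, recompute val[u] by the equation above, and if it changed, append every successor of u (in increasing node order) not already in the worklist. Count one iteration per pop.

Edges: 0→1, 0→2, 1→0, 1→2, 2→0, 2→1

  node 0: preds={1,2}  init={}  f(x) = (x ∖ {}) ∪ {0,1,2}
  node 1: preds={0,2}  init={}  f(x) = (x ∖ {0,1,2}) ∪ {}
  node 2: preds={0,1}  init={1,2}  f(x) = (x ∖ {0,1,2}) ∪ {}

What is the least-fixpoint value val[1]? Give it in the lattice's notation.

{}

Iteration log — 3 steps:
  step 1. node 0  ⊔preds={1,2}  new={0,1,2}  old={}  +wl: 
  step 2. node 1  ⊔preds={0,1,2}  new={}  stable
  step 3. node 2  ⊔preds={0,1,2}  new={1,2}  stable

Least fixpoint reached:
  node 0: {0,1,2}
  node 1: {}
  node 2: {1,2}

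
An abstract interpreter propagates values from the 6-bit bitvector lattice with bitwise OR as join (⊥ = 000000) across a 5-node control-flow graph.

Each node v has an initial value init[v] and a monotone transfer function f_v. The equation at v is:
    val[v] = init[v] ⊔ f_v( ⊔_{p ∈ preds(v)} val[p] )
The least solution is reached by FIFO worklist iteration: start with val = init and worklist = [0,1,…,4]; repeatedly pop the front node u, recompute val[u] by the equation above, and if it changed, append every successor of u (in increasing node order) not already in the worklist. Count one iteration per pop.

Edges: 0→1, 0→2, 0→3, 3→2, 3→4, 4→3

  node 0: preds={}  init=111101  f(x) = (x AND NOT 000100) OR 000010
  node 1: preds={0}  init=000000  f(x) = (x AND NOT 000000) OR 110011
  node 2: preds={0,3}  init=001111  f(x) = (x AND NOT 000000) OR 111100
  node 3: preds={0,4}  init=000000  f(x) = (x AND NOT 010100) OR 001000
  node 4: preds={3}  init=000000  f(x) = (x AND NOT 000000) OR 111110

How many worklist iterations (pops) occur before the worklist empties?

7

Iteration log — 7 steps:
  step 1. node 0  ⊔preds=000000  new=111111  old=111101  +wl: 
  step 2. node 1  ⊔preds=111111  new=111111  old=000000  +wl: 
  step 3. node 2  ⊔preds=111111  new=111111  old=001111  +wl: 
  step 4. node 3  ⊔preds=111111  new=101011  old=000000  +wl: 2
  step 5. node 4  ⊔preds=101011  new=111111  old=000000  +wl: 3
  step 6. node 2  ⊔preds=111111  new=111111  stable
  step 7. node 3  ⊔preds=111111  new=101011  stable

Least fixpoint reached:
  node 0: 111111
  node 1: 111111
  node 2: 111111
  node 3: 101011
  node 4: 111111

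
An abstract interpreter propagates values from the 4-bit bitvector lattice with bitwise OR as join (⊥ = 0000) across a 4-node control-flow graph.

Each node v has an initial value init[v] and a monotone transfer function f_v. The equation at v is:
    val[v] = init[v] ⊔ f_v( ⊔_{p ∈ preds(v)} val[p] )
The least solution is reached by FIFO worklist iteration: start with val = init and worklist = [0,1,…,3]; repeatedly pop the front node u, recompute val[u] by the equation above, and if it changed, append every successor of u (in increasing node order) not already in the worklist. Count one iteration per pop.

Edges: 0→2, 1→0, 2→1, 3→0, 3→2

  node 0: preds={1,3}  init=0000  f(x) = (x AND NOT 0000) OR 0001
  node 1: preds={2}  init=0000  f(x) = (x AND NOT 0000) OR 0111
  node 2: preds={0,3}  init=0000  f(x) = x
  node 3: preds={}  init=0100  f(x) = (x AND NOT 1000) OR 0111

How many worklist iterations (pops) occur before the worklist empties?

Iteration log — 8 steps:
  step 1. node 0  ⊔preds=0100  new=0101  old=0000  +wl: 
  step 2. node 1  ⊔preds=0000  new=0111  old=0000  +wl: 0
  step 3. node 2  ⊔preds=0101  new=0101  old=0000  +wl: 1
  step 4. node 3  ⊔preds=0000  new=0111  old=0100  +wl: 2
  step 5. node 0  ⊔preds=0111  new=0111  old=0101  +wl: 
  step 6. node 1  ⊔preds=0101  new=0111  stable
  step 7. node 2  ⊔preds=0111  new=0111  old=0101  +wl: 1
  step 8. node 1  ⊔preds=0111  new=0111  stable

Least fixpoint reached:
  node 0: 0111
  node 1: 0111
  node 2: 0111
  node 3: 0111

8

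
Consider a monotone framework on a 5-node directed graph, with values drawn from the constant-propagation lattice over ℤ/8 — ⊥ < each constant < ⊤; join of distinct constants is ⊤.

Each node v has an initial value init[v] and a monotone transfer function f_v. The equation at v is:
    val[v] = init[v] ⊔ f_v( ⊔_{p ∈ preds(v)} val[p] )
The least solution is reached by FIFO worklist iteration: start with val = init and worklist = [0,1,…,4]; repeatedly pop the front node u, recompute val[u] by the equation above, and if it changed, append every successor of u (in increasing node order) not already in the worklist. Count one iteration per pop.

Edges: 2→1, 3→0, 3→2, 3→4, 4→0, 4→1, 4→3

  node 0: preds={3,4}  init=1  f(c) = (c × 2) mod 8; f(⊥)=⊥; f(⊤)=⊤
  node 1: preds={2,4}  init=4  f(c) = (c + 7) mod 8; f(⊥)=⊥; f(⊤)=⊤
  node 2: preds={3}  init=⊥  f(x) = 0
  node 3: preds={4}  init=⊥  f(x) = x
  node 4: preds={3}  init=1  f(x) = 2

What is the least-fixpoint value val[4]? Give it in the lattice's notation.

Iteration log — 12 steps:
  step 1. node 0  ⊔preds=1  new=⊤  old=1  +wl: 
  step 2. node 1  ⊔preds=1  new=⊤  old=4  +wl: 
  step 3. node 2  ⊔preds=⊥  new=0  old=⊥  +wl: 1
  step 4. node 3  ⊔preds=1  new=1  old=⊥  +wl: 0,2
  step 5. node 4  ⊔preds=1  new=⊤  old=1  +wl: 3
  step 6. node 1  ⊔preds=⊤  new=⊤  stable
  step 7. node 0  ⊔preds=⊤  new=⊤  stable
  step 8. node 2  ⊔preds=1  new=0  stable
  step 9. node 3  ⊔preds=⊤  new=⊤  old=1  +wl: 0,2,4
  step 10. node 0  ⊔preds=⊤  new=⊤  stable
  step 11. node 2  ⊔preds=⊤  new=0  stable
  step 12. node 4  ⊔preds=⊤  new=⊤  stable

Least fixpoint reached:
  node 0: ⊤
  node 1: ⊤
  node 2: 0
  node 3: ⊤
  node 4: ⊤

⊤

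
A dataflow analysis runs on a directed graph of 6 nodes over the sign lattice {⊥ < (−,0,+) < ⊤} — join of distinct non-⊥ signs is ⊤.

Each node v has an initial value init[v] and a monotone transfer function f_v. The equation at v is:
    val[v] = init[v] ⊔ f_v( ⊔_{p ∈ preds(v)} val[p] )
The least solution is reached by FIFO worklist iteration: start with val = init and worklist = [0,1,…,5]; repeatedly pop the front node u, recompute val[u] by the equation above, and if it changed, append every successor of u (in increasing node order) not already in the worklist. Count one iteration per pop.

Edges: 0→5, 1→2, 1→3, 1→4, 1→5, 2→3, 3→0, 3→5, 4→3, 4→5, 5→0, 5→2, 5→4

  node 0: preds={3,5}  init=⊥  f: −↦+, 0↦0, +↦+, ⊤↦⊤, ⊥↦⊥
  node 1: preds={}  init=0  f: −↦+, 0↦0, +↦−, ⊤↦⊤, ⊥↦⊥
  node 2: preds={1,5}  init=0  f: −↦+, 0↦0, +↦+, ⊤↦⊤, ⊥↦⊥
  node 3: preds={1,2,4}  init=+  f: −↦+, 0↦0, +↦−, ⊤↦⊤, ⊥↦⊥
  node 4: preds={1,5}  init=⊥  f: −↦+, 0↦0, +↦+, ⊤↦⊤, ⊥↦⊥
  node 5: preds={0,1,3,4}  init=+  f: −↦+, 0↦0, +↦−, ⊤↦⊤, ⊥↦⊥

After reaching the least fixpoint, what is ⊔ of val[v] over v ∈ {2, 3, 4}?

⊤

Iteration log — 11 steps:
  step 1. node 0  ⊔preds=+  new=+  old=⊥  +wl: 
  step 2. node 1  ⊔preds=⊥  new=0  stable
  step 3. node 2  ⊔preds=⊤  new=⊤  old=0  +wl: 
  step 4. node 3  ⊔preds=⊤  new=⊤  old=+  +wl: 0
  step 5. node 4  ⊔preds=⊤  new=⊤  old=⊥  +wl: 3
  step 6. node 5  ⊔preds=⊤  new=⊤  old=+  +wl: 2,4
  step 7. node 0  ⊔preds=⊤  new=⊤  old=+  +wl: 5
  step 8. node 3  ⊔preds=⊤  new=⊤  stable
  step 9. node 2  ⊔preds=⊤  new=⊤  stable
  step 10. node 4  ⊔preds=⊤  new=⊤  stable
  step 11. node 5  ⊔preds=⊤  new=⊤  stable

Least fixpoint reached:
  node 0: ⊤
  node 1: 0
  node 2: ⊤
  node 3: ⊤
  node 4: ⊤
  node 5: ⊤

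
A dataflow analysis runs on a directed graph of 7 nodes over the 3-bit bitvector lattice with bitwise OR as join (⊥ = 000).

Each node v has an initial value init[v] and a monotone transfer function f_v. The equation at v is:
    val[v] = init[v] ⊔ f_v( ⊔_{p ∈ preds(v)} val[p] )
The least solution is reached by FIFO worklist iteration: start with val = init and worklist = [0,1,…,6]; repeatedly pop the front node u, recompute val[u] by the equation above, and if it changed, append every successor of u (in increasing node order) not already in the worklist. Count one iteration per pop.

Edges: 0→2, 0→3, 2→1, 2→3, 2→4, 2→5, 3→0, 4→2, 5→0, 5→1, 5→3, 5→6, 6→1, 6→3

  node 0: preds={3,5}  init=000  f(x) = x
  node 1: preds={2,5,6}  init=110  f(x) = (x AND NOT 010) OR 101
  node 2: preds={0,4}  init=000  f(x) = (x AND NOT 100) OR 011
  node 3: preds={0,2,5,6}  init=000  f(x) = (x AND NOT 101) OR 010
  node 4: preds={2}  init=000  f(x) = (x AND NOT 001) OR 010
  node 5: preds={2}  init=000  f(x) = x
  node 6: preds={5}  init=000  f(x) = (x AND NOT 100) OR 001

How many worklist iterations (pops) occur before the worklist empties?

11

Iteration log — 11 steps:
  step 1. node 0  ⊔preds=000  new=000  stable
  step 2. node 1  ⊔preds=000  new=111  old=110  +wl: 
  step 3. node 2  ⊔preds=000  new=011  old=000  +wl: 1
  step 4. node 3  ⊔preds=011  new=010  old=000  +wl: 0
  step 5. node 4  ⊔preds=011  new=010  old=000  +wl: 2
  step 6. node 5  ⊔preds=011  new=011  old=000  +wl: 3
  step 7. node 6  ⊔preds=011  new=011  old=000  +wl: 
  step 8. node 1  ⊔preds=011  new=111  stable
  step 9. node 0  ⊔preds=011  new=011  old=000  +wl: 
  step 10. node 2  ⊔preds=011  new=011  stable
  step 11. node 3  ⊔preds=011  new=010  stable

Least fixpoint reached:
  node 0: 011
  node 1: 111
  node 2: 011
  node 3: 010
  node 4: 010
  node 5: 011
  node 6: 011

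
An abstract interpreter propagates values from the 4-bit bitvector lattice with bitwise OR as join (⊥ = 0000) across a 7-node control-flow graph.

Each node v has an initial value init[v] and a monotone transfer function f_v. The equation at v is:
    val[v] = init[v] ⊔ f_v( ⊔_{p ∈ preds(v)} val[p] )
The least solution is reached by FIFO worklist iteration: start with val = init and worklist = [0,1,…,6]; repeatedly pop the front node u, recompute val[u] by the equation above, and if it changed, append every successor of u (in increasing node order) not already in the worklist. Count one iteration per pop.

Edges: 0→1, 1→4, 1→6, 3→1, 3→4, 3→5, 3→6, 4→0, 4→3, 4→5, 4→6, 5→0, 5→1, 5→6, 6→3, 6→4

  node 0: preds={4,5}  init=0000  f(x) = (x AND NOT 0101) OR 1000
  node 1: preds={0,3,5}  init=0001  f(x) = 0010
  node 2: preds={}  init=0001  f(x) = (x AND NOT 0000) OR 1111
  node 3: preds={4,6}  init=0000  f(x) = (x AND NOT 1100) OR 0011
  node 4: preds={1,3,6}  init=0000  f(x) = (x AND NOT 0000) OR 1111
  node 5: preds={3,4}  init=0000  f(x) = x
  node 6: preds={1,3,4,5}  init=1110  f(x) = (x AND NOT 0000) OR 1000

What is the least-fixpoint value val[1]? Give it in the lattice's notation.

Iteration log — 12 steps:
  step 1. node 0  ⊔preds=0000  new=1000  old=0000  +wl: 
  step 2. node 1  ⊔preds=1000  new=0011  old=0001  +wl: 
  step 3. node 2  ⊔preds=0000  new=1111  old=0001  +wl: 
  step 4. node 3  ⊔preds=1110  new=0011  old=0000  +wl: 1
  step 5. node 4  ⊔preds=1111  new=1111  old=0000  +wl: 0,3
  step 6. node 5  ⊔preds=1111  new=1111  old=0000  +wl: 
  step 7. node 6  ⊔preds=1111  new=1111  old=1110  +wl: 4
  step 8. node 1  ⊔preds=1111  new=0011  stable
  step 9. node 0  ⊔preds=1111  new=1010  old=1000  +wl: 1
  step 10. node 3  ⊔preds=1111  new=0011  stable
  step 11. node 4  ⊔preds=1111  new=1111  stable
  step 12. node 1  ⊔preds=1111  new=0011  stable

Least fixpoint reached:
  node 0: 1010
  node 1: 0011
  node 2: 1111
  node 3: 0011
  node 4: 1111
  node 5: 1111
  node 6: 1111

0011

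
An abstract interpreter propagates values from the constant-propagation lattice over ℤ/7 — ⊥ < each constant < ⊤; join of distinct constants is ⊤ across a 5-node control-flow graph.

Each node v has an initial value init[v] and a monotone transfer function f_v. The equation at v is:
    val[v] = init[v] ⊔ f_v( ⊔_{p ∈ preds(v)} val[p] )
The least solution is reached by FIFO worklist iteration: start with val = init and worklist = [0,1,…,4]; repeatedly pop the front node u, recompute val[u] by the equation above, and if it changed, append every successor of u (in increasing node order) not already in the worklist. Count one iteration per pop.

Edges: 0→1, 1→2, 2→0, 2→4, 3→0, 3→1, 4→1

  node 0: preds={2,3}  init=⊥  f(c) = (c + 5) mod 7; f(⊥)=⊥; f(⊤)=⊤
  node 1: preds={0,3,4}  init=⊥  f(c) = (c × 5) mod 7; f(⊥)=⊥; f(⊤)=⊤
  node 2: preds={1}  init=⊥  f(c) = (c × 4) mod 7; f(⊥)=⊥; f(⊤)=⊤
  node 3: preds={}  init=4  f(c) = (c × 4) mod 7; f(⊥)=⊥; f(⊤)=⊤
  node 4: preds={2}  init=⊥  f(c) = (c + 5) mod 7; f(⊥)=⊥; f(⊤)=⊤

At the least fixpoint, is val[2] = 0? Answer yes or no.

no

Trace (7 dequeues):
  [1] u=0 | in 4 | out 2 | prev ⊥ | push {}
  [2] u=1 | in ⊤ | out ⊤ | prev ⊥ | push {}
  [3] u=2 | in ⊤ | out ⊤ | prev ⊥ | push {0}
  [4] u=3 | in ⊥ | out 4 | ==
  [5] u=4 | in ⊤ | out ⊤ | prev ⊥ | push {1}
  [6] u=0 | in ⊤ | out ⊤ | prev 2 | push {}
  [7] u=1 | in ⊤ | out ⊤ | ==

Converged values:
  [0] ⊤
  [1] ⊤
  [2] ⊤
  [3] 4
  [4] ⊤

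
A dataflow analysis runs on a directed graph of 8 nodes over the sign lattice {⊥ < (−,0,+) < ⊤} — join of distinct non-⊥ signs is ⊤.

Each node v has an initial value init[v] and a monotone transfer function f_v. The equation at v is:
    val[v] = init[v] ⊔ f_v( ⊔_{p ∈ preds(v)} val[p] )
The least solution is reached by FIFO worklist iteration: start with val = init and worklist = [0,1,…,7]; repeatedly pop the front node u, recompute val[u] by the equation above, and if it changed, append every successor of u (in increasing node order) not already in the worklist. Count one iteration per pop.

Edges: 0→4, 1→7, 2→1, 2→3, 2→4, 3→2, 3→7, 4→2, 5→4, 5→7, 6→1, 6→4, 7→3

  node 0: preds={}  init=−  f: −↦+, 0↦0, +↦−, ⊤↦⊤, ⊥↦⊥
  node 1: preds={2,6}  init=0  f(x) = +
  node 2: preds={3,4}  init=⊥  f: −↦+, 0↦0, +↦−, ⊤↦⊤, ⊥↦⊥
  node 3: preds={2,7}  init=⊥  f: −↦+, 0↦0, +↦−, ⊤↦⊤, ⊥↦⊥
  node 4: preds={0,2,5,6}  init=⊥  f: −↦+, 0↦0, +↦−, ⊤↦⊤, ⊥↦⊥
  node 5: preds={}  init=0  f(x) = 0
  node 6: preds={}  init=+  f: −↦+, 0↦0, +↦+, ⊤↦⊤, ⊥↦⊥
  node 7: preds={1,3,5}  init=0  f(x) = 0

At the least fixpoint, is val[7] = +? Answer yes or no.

Iteration log — 14 steps:
  step 1. node 0  ⊔preds=⊥  new=−  stable
  step 2. node 1  ⊔preds=+  new=⊤  old=0  +wl: 
  step 3. node 2  ⊔preds=⊥  new=⊥  stable
  step 4. node 3  ⊔preds=0  new=0  old=⊥  +wl: 2
  step 5. node 4  ⊔preds=⊤  new=⊤  old=⊥  +wl: 
  step 6. node 5  ⊔preds=⊥  new=0  stable
  step 7. node 6  ⊔preds=⊥  new=+  stable
  step 8. node 7  ⊔preds=⊤  new=0  stable
  step 9. node 2  ⊔preds=⊤  new=⊤  old=⊥  +wl: 1,3,4
  step 10. node 1  ⊔preds=⊤  new=⊤  stable
  step 11. node 3  ⊔preds=⊤  new=⊤  old=0  +wl: 2,7
  step 12. node 4  ⊔preds=⊤  new=⊤  stable
  step 13. node 2  ⊔preds=⊤  new=⊤  stable
  step 14. node 7  ⊔preds=⊤  new=0  stable

Least fixpoint reached:
  node 0: −
  node 1: ⊤
  node 2: ⊤
  node 3: ⊤
  node 4: ⊤
  node 5: 0
  node 6: +
  node 7: 0

no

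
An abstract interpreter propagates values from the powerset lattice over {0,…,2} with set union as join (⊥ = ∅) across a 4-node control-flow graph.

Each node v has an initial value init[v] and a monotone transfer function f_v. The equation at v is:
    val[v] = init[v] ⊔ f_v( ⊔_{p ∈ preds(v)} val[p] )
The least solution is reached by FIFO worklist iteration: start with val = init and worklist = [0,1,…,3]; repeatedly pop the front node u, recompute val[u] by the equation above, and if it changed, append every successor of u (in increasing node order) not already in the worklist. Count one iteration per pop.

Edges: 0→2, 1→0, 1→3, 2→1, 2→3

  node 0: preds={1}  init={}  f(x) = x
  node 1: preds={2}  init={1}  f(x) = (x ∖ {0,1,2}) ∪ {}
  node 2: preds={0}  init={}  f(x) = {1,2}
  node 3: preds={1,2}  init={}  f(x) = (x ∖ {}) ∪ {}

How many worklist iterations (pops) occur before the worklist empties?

Worklist (5 pops):
  #1 pop 0: in={1} → {1} (was {}); enqueue []
  #2 pop 1: in={} → {1} (no change)
  #3 pop 2: in={1} → {1,2} (was {}); enqueue [1]
  #4 pop 3: in={1,2} → {1,2} (was {}); enqueue []
  #5 pop 1: in={1,2} → {1} (no change)

Fixpoint:
  val[0] = {1}
  val[1] = {1}
  val[2] = {1,2}
  val[3] = {1,2}

5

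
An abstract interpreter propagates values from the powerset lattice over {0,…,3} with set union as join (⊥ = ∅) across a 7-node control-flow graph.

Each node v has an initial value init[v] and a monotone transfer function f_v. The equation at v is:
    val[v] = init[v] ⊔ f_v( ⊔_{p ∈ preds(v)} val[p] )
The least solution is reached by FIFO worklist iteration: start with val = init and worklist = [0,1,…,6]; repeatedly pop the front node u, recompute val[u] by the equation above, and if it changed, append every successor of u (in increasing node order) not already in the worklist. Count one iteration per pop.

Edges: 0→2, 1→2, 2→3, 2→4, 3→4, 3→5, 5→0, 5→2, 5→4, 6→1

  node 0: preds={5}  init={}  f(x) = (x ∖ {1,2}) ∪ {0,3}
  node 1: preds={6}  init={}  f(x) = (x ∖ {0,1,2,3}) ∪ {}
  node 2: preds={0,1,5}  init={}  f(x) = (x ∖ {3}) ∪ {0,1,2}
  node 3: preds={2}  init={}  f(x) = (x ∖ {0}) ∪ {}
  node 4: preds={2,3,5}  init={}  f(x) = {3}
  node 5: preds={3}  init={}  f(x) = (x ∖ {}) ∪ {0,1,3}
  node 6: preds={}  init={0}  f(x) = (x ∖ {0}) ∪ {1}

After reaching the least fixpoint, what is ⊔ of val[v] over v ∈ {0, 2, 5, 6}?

{0,1,2,3}

Trace (11 dequeues):
  [1] u=0 | in {} | out {0,3} | prev {} | push {}
  [2] u=1 | in {0} | out {} | ==
  [3] u=2 | in {0,3} | out {0,1,2} | prev {} | push {}
  [4] u=3 | in {0,1,2} | out {1,2} | prev {} | push {}
  [5] u=4 | in {0,1,2} | out {3} | prev {} | push {}
  [6] u=5 | in {1,2} | out {0,1,2,3} | prev {} | push {0,2,4}
  [7] u=6 | in {} | out {0,1} | prev {0} | push {1}
  [8] u=0 | in {0,1,2,3} | out {0,3} | ==
  [9] u=2 | in {0,1,2,3} | out {0,1,2} | ==
  [10] u=4 | in {0,1,2,3} | out {3} | ==
  [11] u=1 | in {0,1} | out {} | ==

Converged values:
  [0] {0,3}
  [1] {}
  [2] {0,1,2}
  [3] {1,2}
  [4] {3}
  [5] {0,1,2,3}
  [6] {0,1}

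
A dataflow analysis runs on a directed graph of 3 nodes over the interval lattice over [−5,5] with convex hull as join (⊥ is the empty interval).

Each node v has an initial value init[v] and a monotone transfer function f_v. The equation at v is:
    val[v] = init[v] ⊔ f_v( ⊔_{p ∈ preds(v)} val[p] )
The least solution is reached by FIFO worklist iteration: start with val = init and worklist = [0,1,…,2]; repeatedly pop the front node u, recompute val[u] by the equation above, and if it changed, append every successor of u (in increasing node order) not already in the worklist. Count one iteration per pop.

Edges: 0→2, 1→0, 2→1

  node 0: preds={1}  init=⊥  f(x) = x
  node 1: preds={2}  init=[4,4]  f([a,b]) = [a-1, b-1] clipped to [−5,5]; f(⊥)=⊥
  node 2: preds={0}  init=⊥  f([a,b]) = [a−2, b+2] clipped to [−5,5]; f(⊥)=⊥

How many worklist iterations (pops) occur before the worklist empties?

13

Worklist (13 pops):
  #1 pop 0: in=[4,4] → [4,4] (was ⊥); enqueue []
  #2 pop 1: in=⊥ → [4,4] (no change)
  #3 pop 2: in=[4,4] → [2,5] (was ⊥); enqueue [1]
  #4 pop 1: in=[2,5] → [1,4] (was [4,4]); enqueue [0]
  #5 pop 0: in=[1,4] → [1,4] (was [4,4]); enqueue [2]
  #6 pop 2: in=[1,4] → [-1,5] (was [2,5]); enqueue [1]
  #7 pop 1: in=[-1,5] → [-2,4] (was [1,4]); enqueue [0]
  #8 pop 0: in=[-2,4] → [-2,4] (was [1,4]); enqueue [2]
  #9 pop 2: in=[-2,4] → [-4,5] (was [-1,5]); enqueue [1]
  #10 pop 1: in=[-4,5] → [-5,4] (was [-2,4]); enqueue [0]
  #11 pop 0: in=[-5,4] → [-5,4] (was [-2,4]); enqueue [2]
  #12 pop 2: in=[-5,4] → [-5,5] (was [-4,5]); enqueue [1]
  #13 pop 1: in=[-5,5] → [-5,4] (no change)

Fixpoint:
  val[0] = [-5,4]
  val[1] = [-5,4]
  val[2] = [-5,5]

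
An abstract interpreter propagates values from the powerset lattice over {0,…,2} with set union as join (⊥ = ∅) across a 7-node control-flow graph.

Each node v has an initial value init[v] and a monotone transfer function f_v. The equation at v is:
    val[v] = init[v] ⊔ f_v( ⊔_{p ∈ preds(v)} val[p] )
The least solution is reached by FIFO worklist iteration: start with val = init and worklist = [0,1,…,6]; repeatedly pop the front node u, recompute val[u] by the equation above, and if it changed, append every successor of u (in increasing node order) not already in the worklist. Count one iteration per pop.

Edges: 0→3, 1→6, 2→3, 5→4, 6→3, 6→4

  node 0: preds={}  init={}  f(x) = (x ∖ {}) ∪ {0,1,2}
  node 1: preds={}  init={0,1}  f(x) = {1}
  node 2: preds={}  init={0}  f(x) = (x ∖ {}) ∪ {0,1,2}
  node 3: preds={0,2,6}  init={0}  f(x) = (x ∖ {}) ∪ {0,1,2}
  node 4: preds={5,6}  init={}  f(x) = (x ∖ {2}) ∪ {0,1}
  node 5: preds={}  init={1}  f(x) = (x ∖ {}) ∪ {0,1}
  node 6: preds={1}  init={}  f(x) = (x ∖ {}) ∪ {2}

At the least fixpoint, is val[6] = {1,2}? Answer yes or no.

no

Worklist (9 pops):
  #1 pop 0: in={} → {0,1,2} (was {}); enqueue []
  #2 pop 1: in={} → {0,1} (no change)
  #3 pop 2: in={} → {0,1,2} (was {0}); enqueue []
  #4 pop 3: in={0,1,2} → {0,1,2} (was {0}); enqueue []
  #5 pop 4: in={1} → {0,1} (was {}); enqueue []
  #6 pop 5: in={} → {0,1} (was {1}); enqueue [4]
  #7 pop 6: in={0,1} → {0,1,2} (was {}); enqueue [3]
  #8 pop 4: in={0,1,2} → {0,1} (no change)
  #9 pop 3: in={0,1,2} → {0,1,2} (no change)

Fixpoint:
  val[0] = {0,1,2}
  val[1] = {0,1}
  val[2] = {0,1,2}
  val[3] = {0,1,2}
  val[4] = {0,1}
  val[5] = {0,1}
  val[6] = {0,1,2}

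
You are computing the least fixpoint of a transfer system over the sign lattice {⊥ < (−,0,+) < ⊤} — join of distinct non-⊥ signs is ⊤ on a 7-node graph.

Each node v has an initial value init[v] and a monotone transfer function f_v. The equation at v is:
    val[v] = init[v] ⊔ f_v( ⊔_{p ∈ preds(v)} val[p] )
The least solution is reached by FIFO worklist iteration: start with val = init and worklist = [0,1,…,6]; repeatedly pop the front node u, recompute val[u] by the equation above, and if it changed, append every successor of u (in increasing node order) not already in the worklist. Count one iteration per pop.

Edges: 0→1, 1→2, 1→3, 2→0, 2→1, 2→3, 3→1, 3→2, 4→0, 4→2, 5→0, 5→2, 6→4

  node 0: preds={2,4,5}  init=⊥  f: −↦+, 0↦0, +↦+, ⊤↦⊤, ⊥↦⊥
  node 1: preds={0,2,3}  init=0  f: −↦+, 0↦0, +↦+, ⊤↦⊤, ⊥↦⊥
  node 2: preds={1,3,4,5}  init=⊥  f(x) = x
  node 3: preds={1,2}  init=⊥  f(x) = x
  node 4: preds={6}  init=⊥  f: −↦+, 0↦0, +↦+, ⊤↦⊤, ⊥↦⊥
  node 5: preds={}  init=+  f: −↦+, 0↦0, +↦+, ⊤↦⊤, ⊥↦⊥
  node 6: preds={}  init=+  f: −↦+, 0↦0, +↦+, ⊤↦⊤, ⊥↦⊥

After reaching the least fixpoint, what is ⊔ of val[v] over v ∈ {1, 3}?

Iteration log — 10 steps:
  step 1. node 0  ⊔preds=+  new=+  old=⊥  +wl: 
  step 2. node 1  ⊔preds=+  new=⊤  old=0  +wl: 
  step 3. node 2  ⊔preds=⊤  new=⊤  old=⊥  +wl: 0,1
  step 4. node 3  ⊔preds=⊤  new=⊤  old=⊥  +wl: 2
  step 5. node 4  ⊔preds=+  new=+  old=⊥  +wl: 
  step 6. node 5  ⊔preds=⊥  new=+  stable
  step 7. node 6  ⊔preds=⊥  new=+  stable
  step 8. node 0  ⊔preds=⊤  new=⊤  old=+  +wl: 
  step 9. node 1  ⊔preds=⊤  new=⊤  stable
  step 10. node 2  ⊔preds=⊤  new=⊤  stable

Least fixpoint reached:
  node 0: ⊤
  node 1: ⊤
  node 2: ⊤
  node 3: ⊤
  node 4: +
  node 5: +
  node 6: +

⊤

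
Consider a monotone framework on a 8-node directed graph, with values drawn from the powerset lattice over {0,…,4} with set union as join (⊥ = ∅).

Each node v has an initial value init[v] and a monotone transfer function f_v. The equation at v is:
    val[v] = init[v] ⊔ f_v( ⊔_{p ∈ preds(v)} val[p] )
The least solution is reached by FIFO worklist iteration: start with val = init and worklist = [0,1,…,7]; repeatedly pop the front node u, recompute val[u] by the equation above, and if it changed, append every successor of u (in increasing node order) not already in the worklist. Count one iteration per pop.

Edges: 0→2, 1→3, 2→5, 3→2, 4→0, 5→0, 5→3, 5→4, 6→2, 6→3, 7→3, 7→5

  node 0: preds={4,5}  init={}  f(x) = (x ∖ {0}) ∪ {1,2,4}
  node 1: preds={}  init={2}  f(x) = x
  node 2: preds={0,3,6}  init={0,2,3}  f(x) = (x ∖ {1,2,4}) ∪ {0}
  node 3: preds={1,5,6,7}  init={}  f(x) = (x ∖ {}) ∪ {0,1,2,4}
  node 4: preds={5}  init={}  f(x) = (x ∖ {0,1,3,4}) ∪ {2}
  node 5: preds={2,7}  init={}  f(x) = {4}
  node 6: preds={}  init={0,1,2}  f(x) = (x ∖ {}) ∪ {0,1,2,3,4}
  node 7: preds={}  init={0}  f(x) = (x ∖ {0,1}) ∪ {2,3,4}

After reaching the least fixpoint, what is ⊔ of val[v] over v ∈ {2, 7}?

Worklist (14 pops):
  #1 pop 0: in={} → {1,2,4} (was {}); enqueue []
  #2 pop 1: in={} → {2} (no change)
  #3 pop 2: in={0,1,2,4} → {0,2,3} (no change)
  #4 pop 3: in={0,1,2} → {0,1,2,4} (was {}); enqueue [2]
  #5 pop 4: in={} → {2} (was {}); enqueue [0]
  #6 pop 5: in={0,2,3} → {4} (was {}); enqueue [3,4]
  #7 pop 6: in={} → {0,1,2,3,4} (was {0,1,2}); enqueue []
  #8 pop 7: in={} → {0,2,3,4} (was {0}); enqueue [5]
  #9 pop 2: in={0,1,2,3,4} → {0,2,3} (no change)
  #10 pop 0: in={2,4} → {1,2,4} (no change)
  #11 pop 3: in={0,1,2,3,4} → {0,1,2,3,4} (was {0,1,2,4}); enqueue [2]
  #12 pop 4: in={4} → {2} (no change)
  #13 pop 5: in={0,2,3,4} → {4} (no change)
  #14 pop 2: in={0,1,2,3,4} → {0,2,3} (no change)

Fixpoint:
  val[0] = {1,2,4}
  val[1] = {2}
  val[2] = {0,2,3}
  val[3] = {0,1,2,3,4}
  val[4] = {2}
  val[5] = {4}
  val[6] = {0,1,2,3,4}
  val[7] = {0,2,3,4}

{0,2,3,4}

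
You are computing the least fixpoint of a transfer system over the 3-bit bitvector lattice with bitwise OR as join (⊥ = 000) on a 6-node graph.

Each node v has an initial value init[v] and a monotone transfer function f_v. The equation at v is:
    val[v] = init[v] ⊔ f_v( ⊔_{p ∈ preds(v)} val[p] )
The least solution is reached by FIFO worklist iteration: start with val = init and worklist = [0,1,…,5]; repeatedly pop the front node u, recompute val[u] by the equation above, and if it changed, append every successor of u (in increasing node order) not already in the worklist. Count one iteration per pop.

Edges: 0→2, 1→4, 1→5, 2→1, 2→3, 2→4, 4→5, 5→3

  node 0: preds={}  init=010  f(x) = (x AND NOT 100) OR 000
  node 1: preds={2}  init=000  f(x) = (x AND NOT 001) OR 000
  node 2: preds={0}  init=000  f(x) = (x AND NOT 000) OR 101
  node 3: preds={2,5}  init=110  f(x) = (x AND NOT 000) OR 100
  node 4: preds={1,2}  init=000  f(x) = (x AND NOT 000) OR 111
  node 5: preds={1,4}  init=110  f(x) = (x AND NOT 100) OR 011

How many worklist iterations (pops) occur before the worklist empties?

10

Trace (10 dequeues):
  [1] u=0 | in 000 | out 010 | ==
  [2] u=1 | in 000 | out 000 | ==
  [3] u=2 | in 010 | out 111 | prev 000 | push {1}
  [4] u=3 | in 111 | out 111 | prev 110 | push {}
  [5] u=4 | in 111 | out 111 | prev 000 | push {}
  [6] u=5 | in 111 | out 111 | prev 110 | push {3}
  [7] u=1 | in 111 | out 110 | prev 000 | push {4,5}
  [8] u=3 | in 111 | out 111 | ==
  [9] u=4 | in 111 | out 111 | ==
  [10] u=5 | in 111 | out 111 | ==

Converged values:
  [0] 010
  [1] 110
  [2] 111
  [3] 111
  [4] 111
  [5] 111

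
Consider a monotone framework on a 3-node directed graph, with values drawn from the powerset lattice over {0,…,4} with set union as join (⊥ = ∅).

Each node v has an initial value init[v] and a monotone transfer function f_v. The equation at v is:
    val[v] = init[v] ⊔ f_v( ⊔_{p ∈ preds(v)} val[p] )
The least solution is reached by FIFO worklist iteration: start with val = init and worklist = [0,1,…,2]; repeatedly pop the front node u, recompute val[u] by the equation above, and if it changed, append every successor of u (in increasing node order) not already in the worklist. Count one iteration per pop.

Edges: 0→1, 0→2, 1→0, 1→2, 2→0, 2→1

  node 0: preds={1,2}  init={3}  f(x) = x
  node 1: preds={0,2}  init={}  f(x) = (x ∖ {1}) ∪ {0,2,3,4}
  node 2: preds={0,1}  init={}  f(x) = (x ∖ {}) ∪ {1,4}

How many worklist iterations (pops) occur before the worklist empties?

Iteration log — 6 steps:
  step 1. node 0  ⊔preds={}  new={3}  stable
  step 2. node 1  ⊔preds={3}  new={0,2,3,4}  old={}  +wl: 0
  step 3. node 2  ⊔preds={0,2,3,4}  new={0,1,2,3,4}  old={}  +wl: 1
  step 4. node 0  ⊔preds={0,1,2,3,4}  new={0,1,2,3,4}  old={3}  +wl: 2
  step 5. node 1  ⊔preds={0,1,2,3,4}  new={0,2,3,4}  stable
  step 6. node 2  ⊔preds={0,1,2,3,4}  new={0,1,2,3,4}  stable

Least fixpoint reached:
  node 0: {0,1,2,3,4}
  node 1: {0,2,3,4}
  node 2: {0,1,2,3,4}

6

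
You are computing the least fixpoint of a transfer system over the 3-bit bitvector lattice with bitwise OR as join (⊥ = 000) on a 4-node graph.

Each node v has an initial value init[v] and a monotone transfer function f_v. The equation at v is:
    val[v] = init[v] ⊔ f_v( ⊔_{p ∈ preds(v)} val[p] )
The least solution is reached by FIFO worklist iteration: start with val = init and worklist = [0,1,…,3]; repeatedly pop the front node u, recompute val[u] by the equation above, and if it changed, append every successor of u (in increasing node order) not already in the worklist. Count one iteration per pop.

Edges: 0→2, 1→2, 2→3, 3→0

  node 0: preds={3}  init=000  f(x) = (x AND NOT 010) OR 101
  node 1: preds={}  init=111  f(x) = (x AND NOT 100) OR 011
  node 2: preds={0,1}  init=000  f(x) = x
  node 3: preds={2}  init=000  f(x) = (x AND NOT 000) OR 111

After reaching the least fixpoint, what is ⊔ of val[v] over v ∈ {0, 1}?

Iteration log — 5 steps:
  step 1. node 0  ⊔preds=000  new=101  old=000  +wl: 
  step 2. node 1  ⊔preds=000  new=111  stable
  step 3. node 2  ⊔preds=111  new=111  old=000  +wl: 
  step 4. node 3  ⊔preds=111  new=111  old=000  +wl: 0
  step 5. node 0  ⊔preds=111  new=101  stable

Least fixpoint reached:
  node 0: 101
  node 1: 111
  node 2: 111
  node 3: 111

111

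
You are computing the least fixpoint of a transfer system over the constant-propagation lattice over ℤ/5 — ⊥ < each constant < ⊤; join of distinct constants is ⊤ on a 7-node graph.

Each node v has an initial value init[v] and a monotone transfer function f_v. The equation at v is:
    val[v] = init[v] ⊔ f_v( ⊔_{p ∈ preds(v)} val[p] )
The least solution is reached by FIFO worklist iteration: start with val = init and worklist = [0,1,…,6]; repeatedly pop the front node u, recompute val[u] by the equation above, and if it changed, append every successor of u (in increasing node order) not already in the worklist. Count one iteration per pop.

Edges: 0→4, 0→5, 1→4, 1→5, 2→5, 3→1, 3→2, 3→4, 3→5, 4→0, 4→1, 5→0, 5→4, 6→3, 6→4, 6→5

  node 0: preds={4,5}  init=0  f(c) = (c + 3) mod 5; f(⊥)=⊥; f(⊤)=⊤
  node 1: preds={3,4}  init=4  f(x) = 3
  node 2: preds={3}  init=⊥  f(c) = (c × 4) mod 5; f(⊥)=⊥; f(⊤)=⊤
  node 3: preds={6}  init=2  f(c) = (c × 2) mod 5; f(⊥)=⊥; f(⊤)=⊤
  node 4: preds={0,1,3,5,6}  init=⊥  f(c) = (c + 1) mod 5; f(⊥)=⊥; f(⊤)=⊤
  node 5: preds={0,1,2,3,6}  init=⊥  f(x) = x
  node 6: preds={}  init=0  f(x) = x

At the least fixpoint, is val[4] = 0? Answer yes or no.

no

Worklist (12 pops):
  #1 pop 0: in=⊥ → 0 (no change)
  #2 pop 1: in=2 → ⊤ (was 4); enqueue []
  #3 pop 2: in=2 → 3 (was ⊥); enqueue []
  #4 pop 3: in=0 → ⊤ (was 2); enqueue [1,2]
  #5 pop 4: in=⊤ → ⊤ (was ⊥); enqueue [0]
  #6 pop 5: in=⊤ → ⊤ (was ⊥); enqueue [4]
  #7 pop 6: in=⊥ → 0 (no change)
  #8 pop 1: in=⊤ → ⊤ (no change)
  #9 pop 2: in=⊤ → ⊤ (was 3); enqueue [5]
  #10 pop 0: in=⊤ → ⊤ (was 0); enqueue []
  #11 pop 4: in=⊤ → ⊤ (no change)
  #12 pop 5: in=⊤ → ⊤ (no change)

Fixpoint:
  val[0] = ⊤
  val[1] = ⊤
  val[2] = ⊤
  val[3] = ⊤
  val[4] = ⊤
  val[5] = ⊤
  val[6] = 0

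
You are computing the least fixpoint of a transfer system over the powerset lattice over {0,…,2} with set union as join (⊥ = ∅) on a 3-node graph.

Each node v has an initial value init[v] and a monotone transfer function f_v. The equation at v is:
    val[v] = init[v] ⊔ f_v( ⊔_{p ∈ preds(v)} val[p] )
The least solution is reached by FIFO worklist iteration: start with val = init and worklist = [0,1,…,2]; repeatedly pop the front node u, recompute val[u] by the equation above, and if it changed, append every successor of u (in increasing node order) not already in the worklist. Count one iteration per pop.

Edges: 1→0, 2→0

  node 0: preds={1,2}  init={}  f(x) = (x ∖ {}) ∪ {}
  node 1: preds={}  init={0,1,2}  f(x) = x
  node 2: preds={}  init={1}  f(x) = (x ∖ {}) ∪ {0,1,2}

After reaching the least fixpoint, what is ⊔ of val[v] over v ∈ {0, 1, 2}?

Trace (4 dequeues):
  [1] u=0 | in {0,1,2} | out {0,1,2} | prev {} | push {}
  [2] u=1 | in {} | out {0,1,2} | ==
  [3] u=2 | in {} | out {0,1,2} | prev {1} | push {0}
  [4] u=0 | in {0,1,2} | out {0,1,2} | ==

Converged values:
  [0] {0,1,2}
  [1] {0,1,2}
  [2] {0,1,2}

{0,1,2}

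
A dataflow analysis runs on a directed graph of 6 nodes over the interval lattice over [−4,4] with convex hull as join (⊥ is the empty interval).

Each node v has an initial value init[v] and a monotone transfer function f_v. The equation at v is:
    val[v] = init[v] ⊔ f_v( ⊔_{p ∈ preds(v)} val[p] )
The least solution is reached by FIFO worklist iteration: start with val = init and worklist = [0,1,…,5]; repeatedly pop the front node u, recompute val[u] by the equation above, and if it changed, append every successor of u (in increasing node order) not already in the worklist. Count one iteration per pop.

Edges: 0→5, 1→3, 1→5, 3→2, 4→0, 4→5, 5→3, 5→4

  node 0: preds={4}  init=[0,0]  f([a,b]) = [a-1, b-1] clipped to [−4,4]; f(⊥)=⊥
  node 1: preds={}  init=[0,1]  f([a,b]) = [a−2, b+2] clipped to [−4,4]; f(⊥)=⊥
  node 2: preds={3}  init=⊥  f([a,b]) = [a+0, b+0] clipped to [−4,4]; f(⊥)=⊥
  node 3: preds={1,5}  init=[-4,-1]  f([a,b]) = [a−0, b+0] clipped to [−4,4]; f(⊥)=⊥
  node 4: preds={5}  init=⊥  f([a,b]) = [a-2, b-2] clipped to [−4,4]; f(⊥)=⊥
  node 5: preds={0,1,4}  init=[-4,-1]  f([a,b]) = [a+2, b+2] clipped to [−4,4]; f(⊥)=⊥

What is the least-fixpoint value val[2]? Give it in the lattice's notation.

[-4,3]

Trace (13 dequeues):
  [1] u=0 | in ⊥ | out [0,0] | ==
  [2] u=1 | in ⊥ | out [0,1] | ==
  [3] u=2 | in [-4,-1] | out [-4,-1] | prev ⊥ | push {}
  [4] u=3 | in [-4,1] | out [-4,1] | prev [-4,-1] | push {2}
  [5] u=4 | in [-4,-1] | out [-4,-3] | prev ⊥ | push {0}
  [6] u=5 | in [-4,1] | out [-4,3] | prev [-4,-1] | push {3,4}
  [7] u=2 | in [-4,1] | out [-4,1] | prev [-4,-1] | push {}
  [8] u=0 | in [-4,-3] | out [-4,0] | prev [0,0] | push {5}
  [9] u=3 | in [-4,3] | out [-4,3] | prev [-4,1] | push {2}
  [10] u=4 | in [-4,3] | out [-4,1] | prev [-4,-3] | push {0}
  [11] u=5 | in [-4,1] | out [-4,3] | ==
  [12] u=2 | in [-4,3] | out [-4,3] | prev [-4,1] | push {}
  [13] u=0 | in [-4,1] | out [-4,0] | ==

Converged values:
  [0] [-4,0]
  [1] [0,1]
  [2] [-4,3]
  [3] [-4,3]
  [4] [-4,1]
  [5] [-4,3]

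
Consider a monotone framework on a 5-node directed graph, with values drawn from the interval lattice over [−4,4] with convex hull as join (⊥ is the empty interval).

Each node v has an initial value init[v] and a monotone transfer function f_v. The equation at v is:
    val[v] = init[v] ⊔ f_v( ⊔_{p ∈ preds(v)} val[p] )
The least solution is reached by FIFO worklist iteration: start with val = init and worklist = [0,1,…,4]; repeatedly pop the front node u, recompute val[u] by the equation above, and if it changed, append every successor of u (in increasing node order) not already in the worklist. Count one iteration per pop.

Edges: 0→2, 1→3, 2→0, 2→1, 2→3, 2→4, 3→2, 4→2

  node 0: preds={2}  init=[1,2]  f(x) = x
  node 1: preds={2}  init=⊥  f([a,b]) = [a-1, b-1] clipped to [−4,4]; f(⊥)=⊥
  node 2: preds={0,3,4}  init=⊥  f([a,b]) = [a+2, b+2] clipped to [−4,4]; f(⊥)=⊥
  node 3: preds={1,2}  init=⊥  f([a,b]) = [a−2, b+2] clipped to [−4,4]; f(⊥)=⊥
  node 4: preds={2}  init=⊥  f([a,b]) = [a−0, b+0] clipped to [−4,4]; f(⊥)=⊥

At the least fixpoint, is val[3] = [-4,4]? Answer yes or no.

Worklist (35 pops):
  #1 pop 0: in=⊥ → [1,2] (no change)
  #2 pop 1: in=⊥ → ⊥ (no change)
  #3 pop 2: in=[1,2] → [3,4] (was ⊥); enqueue [0,1]
  #4 pop 3: in=[3,4] → [1,4] (was ⊥); enqueue [2]
  #5 pop 4: in=[3,4] → [3,4] (was ⊥); enqueue []
  #6 pop 0: in=[3,4] → [1,4] (was [1,2]); enqueue []
  #7 pop 1: in=[3,4] → [2,3] (was ⊥); enqueue [3]
  #8 pop 2: in=[1,4] → [3,4] (no change)
  #9 pop 3: in=[2,4] → [0,4] (was [1,4]); enqueue [2]
  #10 pop 2: in=[0,4] → [2,4] (was [3,4]); enqueue [0,1,3,4]
  #11 pop 0: in=[2,4] → [1,4] (no change)
  #12 pop 1: in=[2,4] → [1,3] (was [2,3]); enqueue []
  #13 pop 3: in=[1,4] → [-1,4] (was [0,4]); enqueue [2]
  #14 pop 4: in=[2,4] → [2,4] (was [3,4]); enqueue []
  #15 pop 2: in=[-1,4] → [1,4] (was [2,4]); enqueue [0,1,3,4]
  #16 pop 0: in=[1,4] → [1,4] (no change)
  #17 pop 1: in=[1,4] → [0,3] (was [1,3]); enqueue []
  #18 pop 3: in=[0,4] → [-2,4] (was [-1,4]); enqueue [2]
  #19 pop 4: in=[1,4] → [1,4] (was [2,4]); enqueue []
  #20 pop 2: in=[-2,4] → [0,4] (was [1,4]); enqueue [0,1,3,4]
  #21 pop 0: in=[0,4] → [0,4] (was [1,4]); enqueue [2]
  #22 pop 1: in=[0,4] → [-1,3] (was [0,3]); enqueue []
  #23 pop 3: in=[-1,4] → [-3,4] (was [-2,4]); enqueue []
  #24 pop 4: in=[0,4] → [0,4] (was [1,4]); enqueue []
  #25 pop 2: in=[-3,4] → [-1,4] (was [0,4]); enqueue [0,1,3,4]
  #26 pop 0: in=[-1,4] → [-1,4] (was [0,4]); enqueue [2]
  #27 pop 1: in=[-1,4] → [-2,3] (was [-1,3]); enqueue []
  #28 pop 3: in=[-2,4] → [-4,4] (was [-3,4]); enqueue []
  #29 pop 4: in=[-1,4] → [-1,4] (was [0,4]); enqueue []
  #30 pop 2: in=[-4,4] → [-2,4] (was [-1,4]); enqueue [0,1,3,4]
  #31 pop 0: in=[-2,4] → [-2,4] (was [-1,4]); enqueue [2]
  #32 pop 1: in=[-2,4] → [-3,3] (was [-2,3]); enqueue []
  #33 pop 3: in=[-3,4] → [-4,4] (no change)
  #34 pop 4: in=[-2,4] → [-2,4] (was [-1,4]); enqueue []
  #35 pop 2: in=[-4,4] → [-2,4] (no change)

Fixpoint:
  val[0] = [-2,4]
  val[1] = [-3,3]
  val[2] = [-2,4]
  val[3] = [-4,4]
  val[4] = [-2,4]

yes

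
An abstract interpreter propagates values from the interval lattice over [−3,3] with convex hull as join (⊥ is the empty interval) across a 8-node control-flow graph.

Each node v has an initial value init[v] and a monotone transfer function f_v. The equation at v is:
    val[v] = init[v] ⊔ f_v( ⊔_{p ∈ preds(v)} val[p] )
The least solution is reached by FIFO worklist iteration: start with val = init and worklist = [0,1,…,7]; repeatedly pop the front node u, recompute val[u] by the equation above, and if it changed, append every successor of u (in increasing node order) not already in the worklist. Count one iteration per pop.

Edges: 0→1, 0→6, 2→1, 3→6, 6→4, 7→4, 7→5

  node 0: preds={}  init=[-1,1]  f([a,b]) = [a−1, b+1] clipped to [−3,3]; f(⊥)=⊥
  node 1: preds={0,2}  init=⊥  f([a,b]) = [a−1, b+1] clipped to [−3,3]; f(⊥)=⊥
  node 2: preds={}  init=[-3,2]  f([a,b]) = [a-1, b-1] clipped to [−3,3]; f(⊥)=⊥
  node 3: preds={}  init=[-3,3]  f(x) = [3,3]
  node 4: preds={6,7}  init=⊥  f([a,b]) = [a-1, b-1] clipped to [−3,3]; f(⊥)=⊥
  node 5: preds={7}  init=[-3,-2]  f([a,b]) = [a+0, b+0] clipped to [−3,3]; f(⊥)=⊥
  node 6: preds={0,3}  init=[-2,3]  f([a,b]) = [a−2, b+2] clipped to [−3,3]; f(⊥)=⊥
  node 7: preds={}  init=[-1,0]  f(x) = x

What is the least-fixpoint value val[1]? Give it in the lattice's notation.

Trace (9 dequeues):
  [1] u=0 | in ⊥ | out [-1,1] | ==
  [2] u=1 | in [-3,2] | out [-3,3] | prev ⊥ | push {}
  [3] u=2 | in ⊥ | out [-3,2] | ==
  [4] u=3 | in ⊥ | out [-3,3] | ==
  [5] u=4 | in [-2,3] | out [-3,2] | prev ⊥ | push {}
  [6] u=5 | in [-1,0] | out [-3,0] | prev [-3,-2] | push {}
  [7] u=6 | in [-3,3] | out [-3,3] | prev [-2,3] | push {4}
  [8] u=7 | in ⊥ | out [-1,0] | ==
  [9] u=4 | in [-3,3] | out [-3,2] | ==

Converged values:
  [0] [-1,1]
  [1] [-3,3]
  [2] [-3,2]
  [3] [-3,3]
  [4] [-3,2]
  [5] [-3,0]
  [6] [-3,3]
  [7] [-1,0]

[-3,3]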